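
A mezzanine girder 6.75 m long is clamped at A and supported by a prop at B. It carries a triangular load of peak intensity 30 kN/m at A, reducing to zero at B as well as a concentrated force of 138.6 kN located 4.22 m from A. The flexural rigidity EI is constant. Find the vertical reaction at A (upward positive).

Take the reaction at B as the redundant and release it; the primary structure is a cantilever fixed at A.
Free-end deflection of the primary structure under the applied loading (downward +):
  triangular load, peak 30 at the fixed end: w₀L⁴/(30EI) = 2076/EI
  point load 138.6 at a = 4.22: Pa²(3L − a)/(6EI) = 6594/EI
  δ_0 = 8670/EI
Tip deflection under a unit load at B: L³/(3EI) = 102.5/EI.
The prop prevents deflection at B: R_B = δ_0/δ_{BB} = 8670/102.5 = 84.58 kN.
Vertical equilibrium: R_A = ΣP − R_B = 239.8 − 84.58 = 155.3 kN.

R_A = 155.3 kN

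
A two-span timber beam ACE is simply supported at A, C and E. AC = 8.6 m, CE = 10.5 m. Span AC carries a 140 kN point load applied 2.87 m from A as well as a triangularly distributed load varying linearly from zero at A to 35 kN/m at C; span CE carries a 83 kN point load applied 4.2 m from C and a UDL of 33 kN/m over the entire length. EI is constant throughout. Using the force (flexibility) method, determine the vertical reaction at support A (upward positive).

Insert a hinge at C; M_C is the redundant, and each span becomes simply supported.
Rotations at C on the released spans (each span's end-slope, ×1/EI):
  span AC: point load 140 at a = 2.87: Pab(L + a)/(6LEI) = 511.8/EI
  span AC: triangular load, peak 35: w₀L³/(45EI) = 494.7/EI
  span CE: point load 83 at a = 4.2: Pab(L + b)/(6LEI) = 585.6/EI
  span CE: UDL 33: wL³/(24EI) = 1592/EI
  relative rotation θ_0 = (1006 + 2177)/EI = 3184/EI
A unit hogging moment at C produces rotation L₁/(3EI) + L₂/(3EI) = 6.367/EI.
Slope continuity at C: θ_0 = M_C·6.367/EI, so M_C = 3184/6.367 = 500.1 kN·m (hogging).
Span AC, ΣM about A with M_C applied at C: R_C^{AC}·8.6 = 1265 + 500.1, so R_C^{AC} = 205.2 kN and R_A = 290.5 − 205.2 = 85.3 kN.

R_A = 85.3 kN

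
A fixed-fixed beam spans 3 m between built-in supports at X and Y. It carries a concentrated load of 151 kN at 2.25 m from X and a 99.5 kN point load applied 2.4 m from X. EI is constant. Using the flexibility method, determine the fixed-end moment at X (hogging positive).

Take the two fixed-end moments M_X, M_Y as redundants; the released structure is the simple span XY.
End rotations of the released simple span under the applied load (×1/EI):
  at X: point load 151 at a = 2.25: Pab(L + b)/(6LEI) = 53.09/EI
  at Y: point load 151 at a = 2.25: Pab(L + a)/(6LEI) = 74.32/EI
  at X: point load 99.5 at a = 2.4: Pab(L + b)/(6LEI) = 28.66/EI
  at Y: point load 99.5 at a = 2.4: Pab(L + a)/(6LEI) = 42.98/EI
  θ_X0 = 81.74/EI,  θ_Y0 = 117.3/EI
Flexibility coefficients: a unit moment at one end gives L/(3EI) there and L/(6EI) at the far end, so f₁₁ = f₂₂ = 1/EI and f₁₂ = f₂₁ = 0.5/EI.
Compatibility — zero rotation at each built-in end:
  1 M_X + 0.5 M_Y = 81.74
  0.5 M_X + 1 M_Y = 117.3
Solving the pair gives M_X = 30.79 kN·m and M_Y = 101.9 kN·m (hogging).

M_X = 30.79 kN·m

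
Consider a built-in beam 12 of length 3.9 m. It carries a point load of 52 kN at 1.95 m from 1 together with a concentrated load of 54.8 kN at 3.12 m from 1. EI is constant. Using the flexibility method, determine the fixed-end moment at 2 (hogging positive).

M_2 = 52.71 kN·m

Release both end moments; the primary structure is a simply-supported span 12 with redundants M_1 and M_2.
On the primary (simply-supported) span, the end slopes from the loading are:
  at 1: point load 52 at a = 1.95: Pab(L + b)/(6LEI) = 49.43/EI
  at 2: point load 52 at a = 1.95: Pab(L + a)/(6LEI) = 49.43/EI
  at 1: point load 54.8 at a = 3.12: Pab(L + b)/(6LEI) = 26.67/EI
  at 2: point load 54.8 at a = 3.12: Pab(L + a)/(6LEI) = 40.01/EI
  θ_10 = 76.1/EI,  θ_20 = 89.44/EI
Flexibility coefficients: a unit moment at one end gives L/(3EI) there and L/(6EI) at the far end, so f₁₁ = f₂₂ = 1.3/EI and f₁₂ = f₂₁ = 0.65/EI.
Compatibility — zero rotation at each built-in end:
  1.3 M_1 + 0.65 M_2 = 76.1
  0.65 M_1 + 1.3 M_2 = 89.44
Solving the pair gives M_1 = 32.19 kN·m and M_2 = 52.71 kN·m (hogging).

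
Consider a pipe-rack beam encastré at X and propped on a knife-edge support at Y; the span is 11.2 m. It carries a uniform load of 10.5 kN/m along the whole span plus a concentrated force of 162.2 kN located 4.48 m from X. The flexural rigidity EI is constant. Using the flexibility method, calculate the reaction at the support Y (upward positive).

Remove the prop at Y; the released (primary) structure is a cantilever built in at X.
Downward deflection at the released point Y due to the loads:
  UDL 10.5: wL⁴/(8EI) = 20652/EI
  point load 162.2 at a = 4.48: Pa²(3L − a)/(6EI) = 15800/EI
  δ_0 = 36452/EI
Tip deflection under a unit load at Y: L³/(3EI) = 468.3/EI.
Compatibility at Y: δ_0 − R_Y·δ_{YY} = 0, so R_Y = 36452/468.3 = 77.84 kN.

R_Y = 77.84 kN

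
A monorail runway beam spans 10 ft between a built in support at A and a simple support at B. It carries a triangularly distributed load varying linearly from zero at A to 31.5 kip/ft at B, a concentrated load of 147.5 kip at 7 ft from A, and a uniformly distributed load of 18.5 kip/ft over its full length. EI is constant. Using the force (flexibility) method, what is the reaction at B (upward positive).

Release the roller at B. Primary structure: cantilever fixed at A.
Primary-structure tip deflection at B by superposition:
  triangular load, peak 31.5 at the free end: 11w₀L⁴/(120EI) = 28875/EI
  point load 147.5 at a = 7: Pa²(3L − a)/(6EI) = 27705/EI
  UDL 18.5: wL⁴/(8EI) = 23125/EI
  δ_0 = 79705/EI
Flexibility coefficient — unit upward force at B: δ_{BB} = L³/(3EI) = 333.3/EI.
Compatibility at B: δ_0 − R_B·δ_{BB} = 0, so R_B = 79705/333.3 = 239.1 kip.

R_B = 239.1 kip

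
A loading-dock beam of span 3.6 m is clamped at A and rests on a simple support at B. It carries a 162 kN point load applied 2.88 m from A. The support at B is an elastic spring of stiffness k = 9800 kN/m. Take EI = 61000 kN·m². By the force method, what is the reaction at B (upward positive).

Remove the prop at B; the released (primary) structure is a cantilever built in at A.
Downward deflection at the released point B due to the loads:
  point load 162 at a = 2.88: Pa²(3L − a)/(6EI) = 1774/EI
Tip deflection under a unit load at B: L³/(3EI) = 15.55/EI.
With EI = 61000 kN·m²: δ_0 = 0.029077 m and δ_{BB} = 0.000255 m/kN.
Compatibility — the spring shortens by R_B/k under the reaction it provides: δ_0 − R_B·δ_{BB} = R_B/k. With 1/k = 0.000102 m/kN, R_B = δ_0 / (δ_{BB} + 1/k) = 0.029077 / (0.000255 + 0.000102) = 81.45 kN.

R_B = 81.45 kN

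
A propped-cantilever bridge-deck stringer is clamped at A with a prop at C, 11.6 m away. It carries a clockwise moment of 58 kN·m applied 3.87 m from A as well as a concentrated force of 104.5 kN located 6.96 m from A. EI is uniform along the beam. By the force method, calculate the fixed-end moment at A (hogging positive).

Choose R_C as the redundant. The primary structure is the cantilever fixed at A.
Free-end deflection of the primary structure under the applied loading (downward +):
  clockwise couple 58 at a = 3.87: M₀a(2L − a)/(2EI) = 2169/EI
  point load 104.5 at a = 6.96: Pa²(3L − a)/(6EI) = 23488/EI
  δ_0 = 25658/EI
Flexibility coefficient — unit upward force at C: δ_{CC} = L³/(3EI) = 520.3/EI.
The prop prevents deflection at C: R_C = δ_0/δ_{CC} = 25658/520.3 = 49.31 kN.
Moment equilibrium about A: M_A = Σ(load moments about A) − R_C·L = 785.3 − 49.31×11.6 = 213.3 kN·m.

M_A = 213.3 kN·m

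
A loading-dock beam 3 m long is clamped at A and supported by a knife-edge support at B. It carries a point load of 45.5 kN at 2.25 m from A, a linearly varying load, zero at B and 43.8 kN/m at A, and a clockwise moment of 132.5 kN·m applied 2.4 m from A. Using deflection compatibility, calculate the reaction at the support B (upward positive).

Release the roller at B. Primary structure: cantilever fixed at A.
Primary-structure tip deflection at B by superposition:
  point load 45.5 at a = 2.25: Pa²(3L − a)/(6EI) = 259.1/EI
  triangular load, peak 43.8 at the fixed end: w₀L⁴/(30EI) = 118.3/EI
  clockwise couple 132.5 at a = 2.4: M₀a(2L − a)/(2EI) = 572.4/EI
  δ_0 = 949.8/EI
Tip deflection under a unit load at B: L³/(3EI) = 9/EI.
The prop prevents deflection at B: R_B = δ_0/δ_{BB} = 949.8/9 = 105.5 kN.

R_B = 105.5 kN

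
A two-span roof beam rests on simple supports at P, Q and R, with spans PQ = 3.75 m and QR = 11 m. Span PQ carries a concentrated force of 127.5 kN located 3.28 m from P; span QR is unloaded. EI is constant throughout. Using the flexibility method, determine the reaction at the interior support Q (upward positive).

R_Q = 116 kN

Insert a hinge at Q; M_Q is the redundant, and each span becomes simply supported.
End slopes at the hinge Q, treating each span as simply supported:
  span PQ: point load 127.5 at a = 3.28: Pab(L + a)/(6LEI) = 61.41/EI
  relative rotation θ_0 = (61.41 + 0)/EI = 61.41/EI
A unit hogging moment at Q produces rotation L₁/(3EI) + L₂/(3EI) = 4.917/EI.
Slope continuity at Q: θ_0 = M_Q·4.917/EI, so M_Q = 61.41/4.917 = 12.49 kN·m (hogging).
Span PQ, ΣM about P with M_Q applied at Q: R_Q^{PQ}·3.75 = 418.2 + 12.49, so R_Q^{PQ} = 114.9 kN and R_P = 127.5 − 114.9 = 12.65 kN.
Span QR, ΣM about R: R_Q^{QR}·11 = 0 + 12.49, so R_Q^{QR} = 1.136 kN and R_R = 0 − 1.136 = -1.136 kN.
R_Q = 114.9 + 1.136 = 116 kN.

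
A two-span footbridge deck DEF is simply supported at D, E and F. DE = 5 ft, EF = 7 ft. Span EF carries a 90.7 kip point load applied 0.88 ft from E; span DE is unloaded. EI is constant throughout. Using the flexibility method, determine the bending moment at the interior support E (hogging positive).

Take M_E as the redundant. Released structure: two simple spans DE and EF with a hinge at E.
Rotations at E on the released spans (each span's end-slope, ×1/EI):
  span EF: point load 90.7 at a = 0.88: Pab(L + b)/(6LEI) = 152.6/EI
  relative rotation θ_0 = (0 + 152.6)/EI = 152.6/EI
A unit hogging moment at E produces rotation L₁/(3EI) + L₂/(3EI) = 4/EI.
Slope continuity at E: θ_0 = M_E·4/EI, so M_E = 152.6/4 = 38.15 kip·ft (hogging).

M_E = 38.15 kip·ft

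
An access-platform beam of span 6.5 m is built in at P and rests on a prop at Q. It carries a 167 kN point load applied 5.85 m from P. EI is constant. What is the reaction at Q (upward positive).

Release the roller at Q. Primary structure: cantilever fixed at P.
Deflection at Q on the released cantilever, summing each load's contribution:
  point load 167 at a = 5.85: Pa²(3L − a)/(6EI) = 13002/EI
Flexibility coefficient — unit upward force at Q: δ_{QQ} = L³/(3EI) = 91.54/EI.
Compatibility at Q: δ_0 − R_Q·δ_{QQ} = 0, so R_Q = 13002/91.54 = 142 kN.

R_Q = 142 kN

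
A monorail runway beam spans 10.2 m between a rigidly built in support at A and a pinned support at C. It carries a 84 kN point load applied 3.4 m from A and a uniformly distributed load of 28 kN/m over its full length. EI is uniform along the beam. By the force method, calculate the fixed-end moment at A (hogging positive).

M_A = 522.8 kN·m

Take the reaction at C as the redundant and release it; the primary structure is a cantilever fixed at A.
Primary-structure tip deflection at C by superposition:
  point load 84 at a = 3.4: Pa²(3L − a)/(6EI) = 4402/EI
  UDL 28: wL⁴/(8EI) = 37885/EI
  δ_0 = 42287/EI
Flexibility coefficient — unit upward force at C: δ_{CC} = L³/(3EI) = 353.7/EI.
The prop prevents deflection at C: R_C = δ_0/δ_{CC} = 42287/353.7 = 119.5 kN.
Moment equilibrium about A: M_A = Σ(load moments about A) − R_C·L = 1742 − 119.5×10.2 = 522.8 kN·m.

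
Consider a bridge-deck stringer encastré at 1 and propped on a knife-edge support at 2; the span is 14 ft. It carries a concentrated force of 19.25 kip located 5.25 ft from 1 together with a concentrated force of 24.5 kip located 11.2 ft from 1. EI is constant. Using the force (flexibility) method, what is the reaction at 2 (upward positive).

R_2 = 20.8 kip

Choose R_2 as the redundant. The primary structure is the cantilever fixed at 1.
Deflection at 2 on the released cantilever, summing each load's contribution:
  point load 19.25 at a = 5.25: Pa²(3L − a)/(6EI) = 3250/EI
  point load 24.5 at a = 11.2: Pa²(3L − a)/(6EI) = 15776/EI
  δ_0 = 19026/EI
Flexibility coefficient — unit upward force at 2: δ_{22} = L³/(3EI) = 914.7/EI.
Compatibility at 2: δ_0 − R_2·δ_{22} = 0, so R_2 = 19026/914.7 = 20.8 kip.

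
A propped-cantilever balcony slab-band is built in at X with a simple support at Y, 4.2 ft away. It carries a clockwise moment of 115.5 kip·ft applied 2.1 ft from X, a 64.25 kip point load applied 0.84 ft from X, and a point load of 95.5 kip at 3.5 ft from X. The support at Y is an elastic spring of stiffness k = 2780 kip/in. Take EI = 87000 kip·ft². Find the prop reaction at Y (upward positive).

R_Y = 96.22 kip

Release the roller at Y. Primary structure: cantilever fixed at X.
Deflection at Y on the released cantilever, summing each load's contribution:
  clockwise couple 115.5 at a = 2.1: M₀a(2L − a)/(2EI) = 764/EI
  point load 64.25 at a = 0.84: Pa²(3L − a)/(6EI) = 88.86/EI
  point load 95.5 at a = 3.5: Pa²(3L − a)/(6EI) = 1774/EI
  δ_0 = 2627/EI
Flexibility coefficient — unit upward force at Y: δ_{YY} = L³/(3EI) = 24.7/EI.
With EI = 87000 kip·ft²: δ_0 = 0.030198 ft and δ_{YY} = 0.000284 ft/kip.
Compatibility — the spring shortens by R_Y/k under the reaction it provides: δ_0 − R_Y·δ_{YY} = R_Y/k. With 1/k = 1/(2780×12) ft/kip = 0.00003 ft/kip, R_Y = δ_0 / (δ_{YY} + 1/k) = 0.030198 / (0.000284 + 0.00003) = 96.22 kip.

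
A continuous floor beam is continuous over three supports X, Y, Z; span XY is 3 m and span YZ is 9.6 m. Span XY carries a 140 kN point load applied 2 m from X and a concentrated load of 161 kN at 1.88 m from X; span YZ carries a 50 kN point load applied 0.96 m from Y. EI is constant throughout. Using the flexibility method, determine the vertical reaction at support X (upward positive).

Insert a hinge at Y; M_Y is the redundant, and each span becomes simply supported.
End slopes at the hinge Y, treating each span as simply supported:
  span XY: point load 140 at a = 2: Pab(L + a)/(6LEI) = 77.78/EI
  span XY: point load 161 at a = 1.88: Pab(L + a)/(6LEI) = 91.91/EI
  span YZ: point load 50 at a = 0.96: Pab(L + b)/(6LEI) = 131.3/EI
  relative rotation θ_0 = (169.7 + 131.3)/EI = 301/EI
A unit hogging moment at Y produces rotation L₁/(3EI) + L₂/(3EI) = 4.2/EI.
Slope continuity at Y: θ_0 = M_Y·4.2/EI, so M_Y = 301/4.2 = 71.67 kN·m (hogging).
Span XY, ΣM about X with M_Y applied at Y: R_Y^{XY}·3 = 582.7 + 71.67, so R_Y^{XY} = 218.1 kN and R_X = 301 − 218.1 = 82.88 kN.

R_X = 82.88 kN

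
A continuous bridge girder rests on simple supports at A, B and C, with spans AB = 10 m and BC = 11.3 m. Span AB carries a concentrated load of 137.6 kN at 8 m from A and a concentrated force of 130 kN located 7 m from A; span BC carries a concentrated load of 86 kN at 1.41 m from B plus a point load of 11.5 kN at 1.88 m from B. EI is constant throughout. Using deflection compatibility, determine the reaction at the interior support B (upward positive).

R_B = 335.6 kN

Release continuity at B by inserting a hinge; the redundant is the internal moment M_B. The primary structure is two simply-supported spans AB and BC.
Discontinuity in slope at B on the released structure — sum the simple-span end rotations:
  span AB: point load 137.6 at a = 8: Pab(L + a)/(6LEI) = 660.5/EI
  span AB: point load 130 at a = 7: Pab(L + a)/(6LEI) = 773.5/EI
  span BC: point load 86 at a = 1.41: Pab(L + b)/(6LEI) = 374.8/EI
  span BC: point load 11.5 at a = 1.88: Pab(L + b)/(6LEI) = 62.24/EI
  relative rotation θ_0 = (1434 + 437.1)/EI = 1871/EI
A unit hogging moment at B produces rotation L₁/(3EI) + L₂/(3EI) = 7.1/EI.
Slope continuity at B: θ_0 = M_B·7.1/EI, so M_B = 1871/7.1 = 263.5 kN·m (hogging).
Span AB, ΣM about A with M_B applied at B: R_B^{AB}·10 = 2011 + 263.5, so R_B^{AB} = 227.4 kN and R_A = 267.6 − 227.4 = 40.17 kN.
Span BC, ΣM about C: R_B^{BC}·11.3 = 958.9 + 263.5, so R_B^{BC} = 108.2 kN and R_C = 97.5 − 108.2 = -10.68 kN.
R_B = 227.4 + 108.2 = 335.6 kN.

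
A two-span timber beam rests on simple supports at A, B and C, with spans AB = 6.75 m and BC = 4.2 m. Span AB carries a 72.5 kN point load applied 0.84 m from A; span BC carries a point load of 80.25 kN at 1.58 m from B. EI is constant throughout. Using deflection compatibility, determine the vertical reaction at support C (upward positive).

R_C = 19.92 kN

Take M_B as the redundant. Released structure: two simple spans AB and BC with a hinge at B.
End slopes at the hinge B, treating each span as simply supported:
  span AB: point load 72.5 at a = 0.84: Pab(L + a)/(6LEI) = 67.45/EI
  span BC: point load 80.25 at a = 1.58: Pab(L + b)/(6LEI) = 89.91/EI
  relative rotation θ_0 = (67.45 + 89.91)/EI = 157.4/EI
A unit hogging moment at B produces rotation L₁/(3EI) + L₂/(3EI) = 3.65/EI.
Compatibility: M_B·(L₁+L₂)/(3EI) = θ_0, giving M_B = 43.11 kN·m (hogging).
Span BC, ΣM about C: R_B^{BC}·4.2 = 210.3 + 43.11, so R_B^{BC} = 60.33 kN and R_C = 80.25 − 60.33 = 19.92 kN.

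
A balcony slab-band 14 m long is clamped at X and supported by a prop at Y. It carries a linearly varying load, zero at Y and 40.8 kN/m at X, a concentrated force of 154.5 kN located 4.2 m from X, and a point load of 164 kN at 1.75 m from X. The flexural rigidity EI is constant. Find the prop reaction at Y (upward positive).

Release the roller at Y. Primary structure: cantilever fixed at X.
Free-end deflection of the primary structure under the applied loading (downward +):
  triangular load, peak 40.8 at the fixed end: w₀L⁴/(30EI) = 52246/EI
  point load 154.5 at a = 4.2: Pa²(3L − a)/(6EI) = 17170/EI
  point load 164 at a = 1.75: Pa²(3L − a)/(6EI) = 3369/EI
  δ_0 = 72785/EI
Flexibility coefficient — unit upward force at Y: δ_{YY} = L³/(3EI) = 914.7/EI.
The prop prevents deflection at Y: R_Y = δ_0/δ_{YY} = 72785/914.7 = 79.58 kN.

R_Y = 79.58 kN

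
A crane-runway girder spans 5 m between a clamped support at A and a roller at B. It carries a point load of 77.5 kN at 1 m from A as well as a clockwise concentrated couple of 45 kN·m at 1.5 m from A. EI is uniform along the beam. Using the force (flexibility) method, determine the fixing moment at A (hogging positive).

Release the roller at B. Primary structure: cantilever fixed at A.
Primary-structure tip deflection at B by superposition:
  point load 77.5 at a = 1: Pa²(3L − a)/(6EI) = 180.8/EI
  clockwise couple 45 at a = 1.5: M₀a(2L − a)/(2EI) = 286.9/EI
  δ_0 = 467.7/EI
Tip deflection under a unit load at B: L³/(3EI) = 41.67/EI.
Compatibility at B: δ_0 − R_B·δ_{BB} = 0, so R_B = 467.7/41.67 = 11.22 kN.
Moment equilibrium about A: M_A = Σ(load moments about A) − R_B·L = 122.5 − 11.22×5 = 66.38 kN·m.

M_A = 66.38 kN·m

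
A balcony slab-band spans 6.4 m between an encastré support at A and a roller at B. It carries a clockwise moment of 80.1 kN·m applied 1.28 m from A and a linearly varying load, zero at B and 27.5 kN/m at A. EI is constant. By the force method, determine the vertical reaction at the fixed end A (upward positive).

Release the roller at B. Primary structure: cantilever fixed at A.
Free-end deflection of the primary structure under the applied loading (downward +):
  clockwise couple 80.1 at a = 1.28: M₀a(2L − a)/(2EI) = 590.6/EI
  triangular load, peak 27.5 at the fixed end: w₀L⁴/(30EI) = 1538/EI
  δ_0 = 2128/EI
Tip deflection under a unit load at B: L³/(3EI) = 87.38/EI.
Compatibility at B: δ_0 − R_B·δ_{BB} = 0, so R_B = 2128/87.38 = 24.36 kN.
Vertical equilibrium: R_A = ΣP − R_B = 88 − 24.36 = 63.64 kN.

R_A = 63.64 kN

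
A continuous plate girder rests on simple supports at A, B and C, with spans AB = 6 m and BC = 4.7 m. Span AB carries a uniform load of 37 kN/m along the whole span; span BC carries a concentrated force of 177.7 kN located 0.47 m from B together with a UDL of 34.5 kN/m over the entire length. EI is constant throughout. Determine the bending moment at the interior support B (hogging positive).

M_B = 166.6 kN·m

Release continuity at B by inserting a hinge; the redundant is the internal moment M_B. The primary structure is two simply-supported spans AB and BC.
Rotations at B on the released spans (each span's end-slope, ×1/EI):
  span AB: UDL 37: wL³/(24EI) = 333/EI
  span BC: point load 177.7 at a = 0.47: Pab(L + b)/(6LEI) = 111.9/EI
  span BC: UDL 34.5: wL³/(24EI) = 149.2/EI
  relative rotation θ_0 = (333 + 261.1)/EI = 594.1/EI
A unit hogging moment at B produces rotation L₁/(3EI) + L₂/(3EI) = 3.567/EI.
Compatibility: M_B·(L₁+L₂)/(3EI) = θ_0, giving M_B = 166.6 kN·m (hogging).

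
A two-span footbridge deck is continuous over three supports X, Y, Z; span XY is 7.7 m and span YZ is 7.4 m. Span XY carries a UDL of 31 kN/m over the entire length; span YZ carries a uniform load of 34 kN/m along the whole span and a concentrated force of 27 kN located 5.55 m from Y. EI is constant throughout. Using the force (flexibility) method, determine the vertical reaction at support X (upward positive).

R_X = 87.83 kN

Insert a hinge at Y; M_Y is the redundant, and each span becomes simply supported.
End slopes at the hinge Y, treating each span as simply supported:
  span XY: UDL 31: wL³/(24EI) = 589.7/EI
  span YZ: UDL 34: wL³/(24EI) = 574.1/EI
  span YZ: point load 27 at a = 5.55: Pab(L + b)/(6LEI) = 57.75/EI
  relative rotation θ_0 = (589.7 + 631.8)/EI = 1222/EI
A unit hogging moment at Y produces rotation L₁/(3EI) + L₂/(3EI) = 5.033/EI.
Slope continuity at Y: θ_0 = M_Y·5.033/EI, so M_Y = 1222/5.033 = 242.7 kN·m (hogging).
Span XY, ΣM about X with M_Y applied at Y: R_Y^{XY}·7.7 = 919 + 242.7, so R_Y^{XY} = 150.9 kN and R_X = 238.7 − 150.9 = 87.83 kN.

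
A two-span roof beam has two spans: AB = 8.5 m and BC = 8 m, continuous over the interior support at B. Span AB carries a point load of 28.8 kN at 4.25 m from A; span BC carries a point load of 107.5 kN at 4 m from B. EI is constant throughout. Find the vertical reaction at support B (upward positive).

R_B = 92.86 kN

Insert a hinge at B; M_B is the redundant, and each span becomes simply supported.
Rotations at B on the released spans (each span's end-slope, ×1/EI):
  span AB: point load 28.8 at a = 4.25: Pab(L + a)/(6LEI) = 130.1/EI
  span BC: point load 107.5 at a = 4: Pab(L + b)/(6LEI) = 430/EI
  relative rotation θ_0 = (130.1 + 430)/EI = 560/EI
A unit hogging moment at B produces rotation L₁/(3EI) + L₂/(3EI) = 5.5/EI.
Compatibility: M_B·(L₁+L₂)/(3EI) = θ_0, giving M_B = 101.8 kN·m (hogging).
Span AB, ΣM about A with M_B applied at B: R_B^{AB}·8.5 = 122.4 + 101.8, so R_B^{AB} = 26.38 kN and R_A = 28.8 − 26.38 = 2.42 kN.
Span BC, ΣM about C: R_B^{BC}·8 = 430 + 101.8, so R_B^{BC} = 66.48 kN and R_C = 107.5 − 66.48 = 41.02 kN.
R_B = 26.38 + 66.48 = 92.86 kN.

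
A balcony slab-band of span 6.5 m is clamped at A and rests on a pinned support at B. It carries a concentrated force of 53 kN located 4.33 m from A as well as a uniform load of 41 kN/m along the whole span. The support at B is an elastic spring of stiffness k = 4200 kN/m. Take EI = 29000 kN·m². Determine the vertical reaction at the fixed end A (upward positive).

R_A = 201.1 kN

Choose R_B as the redundant. The primary structure is the cantilever fixed at A.
Primary-structure tip deflection at B by superposition:
  point load 53 at a = 4.33: Pa²(3L − a)/(6EI) = 2512/EI
  UDL 41: wL⁴/(8EI) = 9148/EI
  δ_0 = 11661/EI
Flexibility coefficient — unit upward force at B: δ_{BB} = L³/(3EI) = 91.54/EI.
With EI = 29000 kN·m²: δ_0 = 0.4021 m and δ_{BB} = 0.003157 m/kN.
Compatibility — the spring shortens by R_B/k under the reaction it provides: δ_0 − R_B·δ_{BB} = R_B/k. With 1/k = 0.000238 m/kN, R_B = δ_0 / (δ_{BB} + 1/k) = 0.4021 / (0.003157 + 0.000238) = 118.4 kN.
Vertical equilibrium: R_A = ΣP − R_B = 319.5 − 118.4 = 201.1 kN.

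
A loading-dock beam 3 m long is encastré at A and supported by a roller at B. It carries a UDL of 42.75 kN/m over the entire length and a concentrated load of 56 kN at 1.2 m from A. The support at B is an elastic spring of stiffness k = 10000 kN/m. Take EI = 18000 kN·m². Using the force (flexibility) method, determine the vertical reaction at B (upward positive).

Take the reaction at B as the redundant and release it; the primary structure is a cantilever fixed at A.
Deflection at B on the released cantilever, summing each load's contribution:
  UDL 42.75: wL⁴/(8EI) = 432.8/EI
  point load 56 at a = 1.2: Pa²(3L − a)/(6EI) = 104.8/EI
  δ_0 = 537.7/EI
Tip deflection under a unit load at B: L³/(3EI) = 9/EI.
With EI = 18000 kN·m²: δ_0 = 0.029871 m and δ_{BB} = 0.0005 m/kN.
Compatibility — the spring shortens by R_B/k under the reaction it provides: δ_0 − R_B·δ_{BB} = R_B/k. With 1/k = 0.0001 m/kN, R_B = δ_0 / (δ_{BB} + 1/k) = 0.029871 / (0.0005 + 0.0001) = 49.78 kN.

R_B = 49.78 kN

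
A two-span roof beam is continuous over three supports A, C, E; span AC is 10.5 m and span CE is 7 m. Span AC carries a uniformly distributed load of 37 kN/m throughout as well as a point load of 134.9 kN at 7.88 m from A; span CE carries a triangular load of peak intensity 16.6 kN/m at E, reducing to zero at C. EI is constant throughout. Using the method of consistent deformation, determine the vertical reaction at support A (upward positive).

R_A = 183.7 kN

Insert a hinge at C; M_C is the redundant, and each span becomes simply supported.
Rotations at C on the released spans (each span's end-slope, ×1/EI):
  span AC: UDL 37: wL³/(24EI) = 1785/EI
  span AC: point load 134.9 at a = 7.88: Pab(L + a)/(6LEI) = 812.5/EI
  span CE: triangular load, peak 16.6: 7w₀L³/(360EI) = 110.7/EI
  relative rotation θ_0 = (2597 + 110.7)/EI = 2708/EI
A unit hogging moment at C produces rotation L₁/(3EI) + L₂/(3EI) = 5.833/EI.
Slope continuity at C: θ_0 = M_C·5.833/EI, so M_C = 2708/5.833 = 464.2 kN·m (hogging).
Span AC, ΣM about A with M_C applied at C: R_C^{AC}·10.5 = 3103 + 464.2, so R_C^{AC} = 339.7 kN and R_A = 523.4 − 339.7 = 183.7 kN.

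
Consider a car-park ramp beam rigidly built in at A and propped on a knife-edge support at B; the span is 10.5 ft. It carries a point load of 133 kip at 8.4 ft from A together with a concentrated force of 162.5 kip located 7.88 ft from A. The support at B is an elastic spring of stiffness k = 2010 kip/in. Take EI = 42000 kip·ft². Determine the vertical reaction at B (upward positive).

Release the roller at B. Primary structure: cantilever fixed at A.
Primary-structure tip deflection at B by superposition:
  point load 133 at a = 8.4: Pa²(3L − a)/(6EI) = 36130/EI
  point load 162.5 at a = 7.88: Pa²(3L − a)/(6EI) = 39722/EI
  δ_0 = 75853/EI
Flexibility coefficient — unit upward force at B: δ_{BB} = L³/(3EI) = 385.9/EI.
With EI = 42000 kip·ft²: δ_0 = 1.806 ft and δ_{BB} = 0.009187 ft/kip.
Compatibility — the spring shortens by R_B/k under the reaction it provides: δ_0 − R_B·δ_{BB} = R_B/k. With 1/k = 1/(2010×12) ft/kip = 0.000041 ft/kip, R_B = δ_0 / (δ_{BB} + 1/k) = 1.806 / (0.009187 + 0.000041) = 195.7 kip.

R_B = 195.7 kip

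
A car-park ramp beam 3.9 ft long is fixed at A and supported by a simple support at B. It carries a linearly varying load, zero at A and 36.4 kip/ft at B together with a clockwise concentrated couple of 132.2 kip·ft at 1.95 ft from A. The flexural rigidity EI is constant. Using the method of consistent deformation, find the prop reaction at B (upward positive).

R_B = 77.17 kip

Take the reaction at B as the redundant and release it; the primary structure is a cantilever fixed at A.
Primary-structure tip deflection at B by superposition:
  triangular load, peak 36.4 at the free end: 11w₀L⁴/(120EI) = 771.9/EI
  clockwise couple 132.2 at a = 1.95: M₀a(2L − a)/(2EI) = 754/EI
  δ_0 = 1526/EI
Flexibility coefficient — unit upward force at B: δ_{BB} = L³/(3EI) = 19.77/EI.
Compatibility at B: δ_0 − R_B·δ_{BB} = 0, so R_B = 1526/19.77 = 77.17 kip.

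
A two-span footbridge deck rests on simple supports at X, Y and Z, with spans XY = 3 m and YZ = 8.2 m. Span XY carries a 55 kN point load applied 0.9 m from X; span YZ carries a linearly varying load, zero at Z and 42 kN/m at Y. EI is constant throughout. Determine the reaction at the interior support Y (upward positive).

R_Y = 196.8 kN

Take M_Y as the redundant. Released structure: two simple spans XY and YZ with a hinge at Y.
End slopes at the hinge Y, treating each span as simply supported:
  span XY: point load 55 at a = 0.9: Pab(L + a)/(6LEI) = 22.52/EI
  span YZ: triangular load, peak 42: w₀L³/(45EI) = 514.6/EI
  relative rotation θ_0 = (22.52 + 514.6)/EI = 537.1/EI
A unit hogging moment at Y produces rotation L₁/(3EI) + L₂/(3EI) = 3.733/EI.
Slope continuity at Y: θ_0 = M_Y·3.733/EI, so M_Y = 537.1/3.733 = 143.9 kN·m (hogging).
Span XY, ΣM about X with M_Y applied at Y: R_Y^{XY}·3 = 49.5 + 143.9, so R_Y^{XY} = 64.46 kN and R_X = 55 − 64.46 = -9.458 kN.
Span YZ, ΣM about Z: R_Y^{YZ}·8.2 = 941.4 + 143.9, so R_Y^{YZ} = 132.3 kN and R_Z = 172.2 − 132.3 = 39.85 kN.
R_Y = 64.46 + 132.3 = 196.8 kN.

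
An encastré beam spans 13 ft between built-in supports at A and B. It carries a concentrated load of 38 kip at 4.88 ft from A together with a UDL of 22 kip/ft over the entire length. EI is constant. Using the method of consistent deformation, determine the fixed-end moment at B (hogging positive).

Take the two fixed-end moments M_A, M_B as redundants; the released structure is the simple span AB.
On the primary (simply-supported) span, the end slopes from the loading are:
  at A: point load 38 at a = 4.88: Pab(L + b)/(6LEI) = 407.7/EI
  at B: point load 38 at a = 4.88: Pab(L + a)/(6LEI) = 345.2/EI
  at A: UDL 22: wL³/(24EI) = 2014/EI
  at B: UDL 22: wL³/(24EI) = 2014/EI
  θ_A0 = 2422/EI,  θ_B0 = 2359/EI
Flexibility coefficients: a unit moment at one end gives L/(3EI) there and L/(6EI) at the far end, so f₁₁ = f₂₂ = 4.333/EI and f₁₂ = f₂₁ = 2.167/EI.
Compatibility — zero rotation at each built-in end:
  4.333 M_A + 2.167 M_B = 2422
  2.167 M_A + 4.333 M_B = 2359
Solving the pair gives M_A = 382.2 kip·ft and M_B = 353.3 kip·ft (hogging).

M_B = 353.3 kip·ft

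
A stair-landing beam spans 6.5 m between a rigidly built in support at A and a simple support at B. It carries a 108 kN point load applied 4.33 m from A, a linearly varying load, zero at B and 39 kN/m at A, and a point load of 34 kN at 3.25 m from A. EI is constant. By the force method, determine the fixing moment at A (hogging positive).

M_A = 255.4 kN·m

Take the reaction at B as the redundant and release it; the primary structure is a cantilever fixed at A.
Free-end deflection of the primary structure under the applied loading (downward +):
  point load 108 at a = 4.33: Pa²(3L − a)/(6EI) = 5120/EI
  triangular load, peak 39 at the fixed end: w₀L⁴/(30EI) = 2321/EI
  point load 34 at a = 3.25: Pa²(3L − a)/(6EI) = 972.6/EI
  δ_0 = 8413/EI
Tip deflection under a unit load at B: L³/(3EI) = 91.54/EI.
The prop prevents deflection at B: R_B = δ_0/δ_{BB} = 8413/91.54 = 91.9 kN.
Moment equilibrium about A: M_A = Σ(load moments about A) − R_B·L = 852.8 − 91.9×6.5 = 255.4 kN·m.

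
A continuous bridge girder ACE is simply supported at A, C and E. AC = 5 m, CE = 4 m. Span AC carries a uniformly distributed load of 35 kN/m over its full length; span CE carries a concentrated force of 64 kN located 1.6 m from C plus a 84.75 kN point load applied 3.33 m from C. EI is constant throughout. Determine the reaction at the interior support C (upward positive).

R_C = 182.8 kN

Insert a hinge at C; M_C is the redundant, and each span becomes simply supported.
Rotations at C on the released spans (each span's end-slope, ×1/EI):
  span AC: UDL 35: wL³/(24EI) = 182.3/EI
  span CE: point load 64 at a = 1.6: Pab(L + b)/(6LEI) = 65.54/EI
  span CE: point load 84.75 at a = 3.33: Pab(L + b)/(6LEI) = 36.79/EI
  relative rotation θ_0 = (182.3 + 102.3)/EI = 284.6/EI
A unit hogging moment at C produces rotation L₁/(3EI) + L₂/(3EI) = 3/EI.
Compatibility: M_C·(L₁+L₂)/(3EI) = θ_0, giving M_C = 94.87 kN·m (hogging).
Span AC, ΣM about A with M_C applied at C: R_C^{AC}·5 = 437.5 + 94.87, so R_C^{AC} = 106.5 kN and R_A = 175 − 106.5 = 68.53 kN.
Span CE, ΣM about E: R_C^{CE}·4 = 210.4 + 94.87, so R_C^{CE} = 76.31 kN and R_E = 148.8 − 76.31 = 72.44 kN.
R_C = 106.5 + 76.31 = 182.8 kN.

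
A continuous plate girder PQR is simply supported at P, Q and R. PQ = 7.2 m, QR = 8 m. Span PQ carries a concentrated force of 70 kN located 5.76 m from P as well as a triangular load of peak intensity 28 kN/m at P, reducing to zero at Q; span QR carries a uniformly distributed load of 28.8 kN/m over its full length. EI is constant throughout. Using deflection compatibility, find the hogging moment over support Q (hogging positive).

M_Q = 195.7 kN·m

Insert a hinge at Q; M_Q is the redundant, and each span becomes simply supported.
Rotations at Q on the released spans (each span's end-slope, ×1/EI):
  span PQ: point load 70 at a = 5.76: Pab(L + a)/(6LEI) = 174.2/EI
  span PQ: triangular load, peak 28: 7w₀L³/(360EI) = 203.2/EI
  span QR: UDL 28.8: wL³/(24EI) = 614.4/EI
  relative rotation θ_0 = (377.4 + 614.4)/EI = 991.8/EI
A unit hogging moment at Q produces rotation L₁/(3EI) + L₂/(3EI) = 5.067/EI.
Compatibility: M_Q·(L₁+L₂)/(3EI) = θ_0, giving M_Q = 195.7 kN·m (hogging).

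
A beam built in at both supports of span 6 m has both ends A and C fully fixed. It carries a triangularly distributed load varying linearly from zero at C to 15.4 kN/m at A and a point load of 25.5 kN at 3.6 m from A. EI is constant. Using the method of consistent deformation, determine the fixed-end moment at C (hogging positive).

Take the two fixed-end moments M_A, M_C as redundants; the released structure is the simple span AC.
On the primary (simply-supported) span, the end slopes from the loading are:
  at A: triangular load, peak 15.4: w₀L³/(45EI) = 73.92/EI
  at C: triangular load, peak 15.4: 7w₀L³/(360EI) = 64.68/EI
  at A: point load 25.5 at a = 3.6: Pab(L + b)/(6LEI) = 51.41/EI
  at C: point load 25.5 at a = 3.6: Pab(L + a)/(6LEI) = 58.75/EI
  θ_A0 = 125.3/EI,  θ_C0 = 123.4/EI
Flexibility coefficients: a unit moment at one end gives L/(3EI) there and L/(6EI) at the far end, so f₁₁ = f₂₂ = 2/EI and f₁₂ = f₂₁ = 1/EI.
Compatibility — zero rotation at each built-in end:
  2 M_A + 1 M_C = 125.3
  1 M_A + 2 M_C = 123.4
Solving the pair gives M_A = 42.41 kN·m and M_C = 40.51 kN·m (hogging).

M_C = 40.51 kN·m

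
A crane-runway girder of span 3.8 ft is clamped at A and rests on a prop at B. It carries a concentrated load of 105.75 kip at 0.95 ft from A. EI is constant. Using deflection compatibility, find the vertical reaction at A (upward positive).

R_A = 96.66 kip

Choose R_B as the redundant. The primary structure is the cantilever fixed at A.
Downward deflection at the released point B due to the loads:
  point load 105.75 at a = 0.95: Pa²(3L − a)/(6EI) = 166.2/EI
Flexibility coefficient — unit upward force at B: δ_{BB} = L³/(3EI) = 18.29/EI.
Compatibility at B: δ_0 − R_B·δ_{BB} = 0, so R_B = 166.2/18.29 = 9.088 kip.
Vertical equilibrium: R_A = ΣP − R_B = 105.8 − 9.088 = 96.66 kip.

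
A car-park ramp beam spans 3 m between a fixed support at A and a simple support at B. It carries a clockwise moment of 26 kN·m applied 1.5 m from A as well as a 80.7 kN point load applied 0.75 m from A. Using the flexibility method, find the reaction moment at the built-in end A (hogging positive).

Release the roller at B. Primary structure: cantilever fixed at A.
Downward deflection at the released point B due to the loads:
  clockwise couple 26 at a = 1.5: M₀a(2L − a)/(2EI) = 87.75/EI
  point load 80.7 at a = 0.75: Pa²(3L − a)/(6EI) = 62.42/EI
  δ_0 = 150.2/EI
Tip deflection under a unit load at B: L³/(3EI) = 9/EI.
The prop prevents deflection at B: R_B = δ_0/δ_{BB} = 150.2/9 = 16.69 kN.
Moment equilibrium about A: M_A = Σ(load moments about A) − R_B·L = 86.53 − 16.69×3 = 36.47 kN·m.

M_A = 36.47 kN·m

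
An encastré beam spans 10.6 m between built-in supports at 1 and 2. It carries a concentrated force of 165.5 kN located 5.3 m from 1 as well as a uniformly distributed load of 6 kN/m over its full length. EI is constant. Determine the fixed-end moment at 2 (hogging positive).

M_2 = 275.5 kN·m

Take the two fixed-end moments M_1, M_2 as redundants; the released structure is the simple span 12.
On the primary (simply-supported) span, the end slopes from the loading are:
  at 1: point load 165.5 at a = 5.3: Pab(L + b)/(6LEI) = 1162/EI
  at 2: point load 165.5 at a = 5.3: Pab(L + a)/(6LEI) = 1162/EI
  at 1: UDL 6: wL³/(24EI) = 297.8/EI
  at 2: UDL 6: wL³/(24EI) = 297.8/EI
  θ_10 = 1460/EI,  θ_20 = 1460/EI
Flexibility coefficients: a unit moment at one end gives L/(3EI) there and L/(6EI) at the far end, so f₁₁ = f₂₂ = 3.533/EI and f₁₂ = f₂₁ = 1.767/EI.
Compatibility — zero rotation at each built-in end:
  3.533 M_1 + 1.767 M_2 = 1460
  1.767 M_1 + 3.533 M_2 = 1460
Solving the pair gives M_1 = 275.5 kN·m and M_2 = 275.5 kN·m (hogging).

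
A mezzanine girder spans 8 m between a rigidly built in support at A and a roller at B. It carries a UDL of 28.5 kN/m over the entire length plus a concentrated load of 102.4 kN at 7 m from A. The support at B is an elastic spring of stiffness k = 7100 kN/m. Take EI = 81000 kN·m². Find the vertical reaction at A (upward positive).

Take the reaction at B as the redundant and release it; the primary structure is a cantilever fixed at A.
Deflection at B on the released cantilever, summing each load's contribution:
  UDL 28.5: wL⁴/(8EI) = 14592/EI
  point load 102.4 at a = 7: Pa²(3L − a)/(6EI) = 14217/EI
  δ_0 = 28809/EI
Flexibility coefficient — unit upward force at B: δ_{BB} = L³/(3EI) = 170.7/EI.
With EI = 81000 kN·m²: δ_0 = 0.35566 m and δ_{BB} = 0.002107 m/kN.
Compatibility — the spring shortens by R_B/k under the reaction it provides: δ_0 − R_B·δ_{BB} = R_B/k. With 1/k = 0.000141 m/kN, R_B = δ_0 / (δ_{BB} + 1/k) = 0.35566 / (0.002107 + 0.000141) = 158.2 kN.
Vertical equilibrium: R_A = ΣP − R_B = 330.4 − 158.2 = 172.2 kN.

R_A = 172.2 kN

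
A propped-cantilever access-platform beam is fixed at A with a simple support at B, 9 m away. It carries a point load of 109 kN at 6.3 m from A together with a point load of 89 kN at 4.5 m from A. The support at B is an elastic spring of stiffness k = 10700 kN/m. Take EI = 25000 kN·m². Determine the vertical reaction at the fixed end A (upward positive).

R_A = 109.6 kN

Release the roller at B. Primary structure: cantilever fixed at A.
Primary-structure tip deflection at B by superposition:
  point load 109 at a = 6.3: Pa²(3L − a)/(6EI) = 14925/EI
  point load 89 at a = 4.5: Pa²(3L − a)/(6EI) = 6758/EI
  δ_0 = 21684/EI
Flexibility coefficient — unit upward force at B: δ_{BB} = L³/(3EI) = 243/EI.
With EI = 25000 kN·m²: δ_0 = 0.86735 m and δ_{BB} = 0.00972 m/kN.
Compatibility — the spring shortens by R_B/k under the reaction it provides: δ_0 − R_B·δ_{BB} = R_B/k. With 1/k = 0.000093 m/kN, R_B = δ_0 / (δ_{BB} + 1/k) = 0.86735 / (0.00972 + 0.000093) = 88.38 kN.
Vertical equilibrium: R_A = ΣP − R_B = 198 − 88.38 = 109.6 kN.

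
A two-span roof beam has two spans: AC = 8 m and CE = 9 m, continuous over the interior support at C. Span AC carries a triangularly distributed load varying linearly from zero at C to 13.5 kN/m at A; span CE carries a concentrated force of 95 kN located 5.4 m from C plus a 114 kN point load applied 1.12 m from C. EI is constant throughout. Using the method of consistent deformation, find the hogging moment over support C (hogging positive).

M_C = 155.3 kN·m

Take M_C as the redundant. Released structure: two simple spans AC and CE with a hinge at C.
Discontinuity in slope at C on the released structure — sum the simple-span end rotations:
  span AC: triangular load, peak 13.5: 7w₀L³/(360EI) = 134.4/EI
  span CE: point load 95 at a = 5.4: Pab(L + b)/(6LEI) = 430.9/EI
  span CE: point load 114 at a = 1.12: Pab(L + b)/(6LEI) = 314.5/EI
  relative rotation θ_0 = (134.4 + 745.4)/EI = 879.8/EI
A unit hogging moment at C produces rotation L₁/(3EI) + L₂/(3EI) = 5.667/EI.
Slope continuity at C: θ_0 = M_C·5.667/EI, so M_C = 879.8/5.667 = 155.3 kN·m (hogging).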